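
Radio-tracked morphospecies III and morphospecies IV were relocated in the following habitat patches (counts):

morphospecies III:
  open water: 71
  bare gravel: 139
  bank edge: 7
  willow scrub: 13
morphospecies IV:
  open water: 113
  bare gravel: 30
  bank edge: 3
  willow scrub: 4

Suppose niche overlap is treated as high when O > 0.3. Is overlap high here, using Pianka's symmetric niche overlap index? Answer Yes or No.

Yes

Proportions for morphospecies III (n=230): 71/230=0.3087, 139/230=0.6043, 7/230=0.0304, 13/230=0.0565
Proportions for morphospecies IV (n=150): 113/150=0.7533, 30/150=0.2000, 3/150=0.0200, 4/150=0.0267
Σ p₁ᵢp₂ᵢ = 0.232544 + 0.120860 + 0.000608 + 0.001509 = 0.355521
Σp_1ᵢ² = 0.3087² + 0.6043² + 0.0304² + 0.0565² = 0.095296 + 0.365178 + 0.000924 + 0.003192 = 0.464590
Σp_2ᵢ² = 0.7533² + 0.2000² + 0.0200² + 0.0267² = 0.567461 + 0.040000 + 0.000400 + 0.000713 = 0.608574
O = 0.355521 / √(0.464590 × 0.608574) = 0.355521 / 0.5317306 = 0.6686
O = 0.6686 > 0.3 → Yes.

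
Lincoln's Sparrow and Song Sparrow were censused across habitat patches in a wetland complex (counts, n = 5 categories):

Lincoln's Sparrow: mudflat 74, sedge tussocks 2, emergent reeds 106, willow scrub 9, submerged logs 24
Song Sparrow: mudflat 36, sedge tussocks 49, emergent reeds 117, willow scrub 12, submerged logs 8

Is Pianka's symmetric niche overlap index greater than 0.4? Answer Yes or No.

Proportions for Lincoln's Sparrow (n=215): 74/215=0.3442, 2/215=0.0093, 106/215=0.4930, 9/215=0.0419, 24/215=0.1116
Proportions for Song Sparrow (n=222): 36/222=0.1622, 49/222=0.2207, 117/222=0.5270, 12/222=0.0541, 8/222=0.0360
Σ p₁ᵢp₂ᵢ = 0.055829 + 0.002053 + 0.259811 + 0.002267 + 0.004018 = 0.323978
Σp_1ᵢ² = 0.3442² + 0.0093² + 0.4930² + 0.0419² + 0.1116² = 0.118474 + 0.000086 + 0.243049 + 0.001756 + 0.012455 = 0.375820
Σp_2ᵢ² = 0.1622² + 0.2207² + 0.5270² + 0.0541² + 0.0360² = 0.026309 + 0.048708 + 0.277729 + 0.002927 + 0.001296 = 0.356969
O = 0.323978 / √(0.375820 × 0.356969) = 0.323978 / 0.3662732 = 0.8845
O = 0.8845 > 0.4 → Yes.

Yes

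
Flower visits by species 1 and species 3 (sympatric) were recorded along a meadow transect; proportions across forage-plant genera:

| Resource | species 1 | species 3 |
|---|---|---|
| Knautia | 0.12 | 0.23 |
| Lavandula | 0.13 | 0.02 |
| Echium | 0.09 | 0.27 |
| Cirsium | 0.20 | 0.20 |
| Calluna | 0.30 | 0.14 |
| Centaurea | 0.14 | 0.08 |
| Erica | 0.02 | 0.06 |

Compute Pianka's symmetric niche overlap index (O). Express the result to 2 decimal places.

Σ p₁ᵢp₂ᵢ = 0.0276 + 0.0026 + 0.0243 + 0.0400 + 0.0420 + 0.0112 + 0.0012 = 0.1489
Σp_1ᵢ² = 0.12² + 0.13² + 0.09² + 0.20² + 0.30² + 0.14² + 0.02² = 0.0144 + 0.0169 + 0.0081 + 0.0400 + 0.0900 + 0.0196 + 0.0004 = 0.1894
Σp_2ᵢ² = 0.23² + 0.02² + 0.27² + 0.20² + 0.14² + 0.08² + 0.06² = 0.0529 + 0.0004 + 0.0729 + 0.0400 + 0.0196 + 0.0064 + 0.0036 = 0.1958
O = 0.1489 / √(0.1894 × 0.1958) = 0.1489 / 0.19257 = 0.7732

0.77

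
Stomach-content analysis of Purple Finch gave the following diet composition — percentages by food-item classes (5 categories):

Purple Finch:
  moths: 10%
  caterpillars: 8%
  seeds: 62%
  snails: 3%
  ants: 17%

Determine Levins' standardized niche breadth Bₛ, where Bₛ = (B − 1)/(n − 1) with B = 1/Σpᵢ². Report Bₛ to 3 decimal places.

Convert percentages to proportions (divide by 100).
Σpᵢ² = 0.10² + 0.08² + 0.62² + 0.03² + 0.17² = 0.0100 + 0.0064 + 0.3844 + 0.0009 + 0.0289 = 0.4306
B = 1 / 0.4306 = 2.32234
Bₛ = (B − 1)/(n − 1) = (2.32234 − 1)/(5 − 1) = 1.32234/4 = 0.33059

0.331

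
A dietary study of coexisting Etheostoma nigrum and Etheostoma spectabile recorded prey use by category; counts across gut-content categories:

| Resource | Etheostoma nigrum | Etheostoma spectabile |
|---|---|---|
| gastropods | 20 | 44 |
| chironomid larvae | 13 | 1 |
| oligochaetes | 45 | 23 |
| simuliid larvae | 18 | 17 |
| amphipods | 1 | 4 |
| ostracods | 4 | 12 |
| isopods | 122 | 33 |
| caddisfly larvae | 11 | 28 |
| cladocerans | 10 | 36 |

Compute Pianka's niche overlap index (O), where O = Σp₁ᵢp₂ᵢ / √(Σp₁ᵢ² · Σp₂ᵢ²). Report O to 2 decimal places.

Proportions for Etheostoma nigrum (n=244): 20/244=0.0820, 13/244=0.0533, 45/244=0.1844, 18/244=0.0738, 1/244=0.0041, 4/244=0.0164, 122/244=0.5000, 11/244=0.0451, 10/244=0.0410
Proportions for Etheostoma spectabile (n=198): 44/198=0.2222, 1/198=0.0051, 23/198=0.1162, 17/198=0.0859, 4/198=0.0202, 12/198=0.0606, 33/198=0.1667, 28/198=0.1414, 36/198=0.1818
Σ p₁ᵢp₂ᵢ = 0.018220 + 0.000272 + 0.021427 + 0.006339 + 0.000083 + 0.000994 + 0.083350 + 0.006377 + 0.007454 = 0.144516
Σp_1ᵢ² = 0.0820² + 0.0533² + 0.1844² + 0.0738² + 0.0041² + 0.0164² + 0.5000² + 0.0451² + 0.0410² = 0.006724 + 0.002841 + 0.034003 + 0.005446 + 0.000017 + 0.000269 + 0.250000 + 0.002034 + 0.001681 = 0.303015
Σp_2ᵢ² = 0.2222² + 0.0051² + 0.1162² + 0.0859² + 0.0202² + 0.0606² + 0.1667² + 0.1414² + 0.1818² = 0.049373 + 0.000026 + 0.013502 + 0.007379 + 0.000408 + 0.003672 + 0.027789 + 0.019994 + 0.033051 = 0.155194
O = 0.144516 / √(0.303015 × 0.155194) = 0.144516 / 0.2168550 = 0.6664

0.67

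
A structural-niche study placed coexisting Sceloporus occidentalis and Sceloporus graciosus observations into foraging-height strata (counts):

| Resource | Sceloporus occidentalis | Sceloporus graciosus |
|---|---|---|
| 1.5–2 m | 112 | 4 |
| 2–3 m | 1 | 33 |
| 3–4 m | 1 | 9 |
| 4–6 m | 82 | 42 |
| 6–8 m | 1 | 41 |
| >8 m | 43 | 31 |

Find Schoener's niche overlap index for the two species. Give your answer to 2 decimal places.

0.48

Proportions for Sceloporus occidentalis (n=240): 112/240=0.4667, 1/240=0.0042, 1/240=0.0042, 82/240=0.3417, 1/240=0.0042, 43/240=0.1792
Proportions for Sceloporus graciosus (n=160): 4/160=0.0250, 33/160=0.2063, 9/160=0.0563, 42/160=0.2625, 41/160=0.2563, 31/160=0.1938
Σ|p₁ᵢ − p₂ᵢ| = 0.4417 + 0.2021 + 0.0521 + 0.0792 + 0.2521 + 0.0146 = 1.0418
D = 1 − ½ × 1.0418 = 1 − 0.52090 = 0.47910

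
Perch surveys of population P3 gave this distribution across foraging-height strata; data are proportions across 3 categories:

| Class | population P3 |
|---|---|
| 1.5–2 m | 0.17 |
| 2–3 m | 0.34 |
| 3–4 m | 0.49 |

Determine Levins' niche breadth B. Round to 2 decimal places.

2.60

Σpᵢ² = 0.17² + 0.34² + 0.49² = 0.0289 + 0.1156 + 0.2401 = 0.3846
B = 1 / 0.3846 = 2.6001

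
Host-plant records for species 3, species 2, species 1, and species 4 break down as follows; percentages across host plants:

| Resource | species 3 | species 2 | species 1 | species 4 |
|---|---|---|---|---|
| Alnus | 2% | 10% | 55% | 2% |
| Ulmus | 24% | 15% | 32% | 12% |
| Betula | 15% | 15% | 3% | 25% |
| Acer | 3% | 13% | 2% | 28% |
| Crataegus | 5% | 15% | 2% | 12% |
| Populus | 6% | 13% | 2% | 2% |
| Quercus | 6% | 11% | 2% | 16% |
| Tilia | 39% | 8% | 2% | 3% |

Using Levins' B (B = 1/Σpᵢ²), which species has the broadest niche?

species 2

Convert percentages to proportions (divide by 100).
Σp_3ᵢ² = 0.02² + 0.24² + 0.15² + 0.03² + 0.05² + 0.06² + 0.06² + 0.39² = 0.0004 + 0.0576 + 0.0225 + 0.0009 + 0.0025 + 0.0036 + 0.0036 + 0.1521 = 0.2432
B_3 = 1 / 0.2432 = 4.1118
Σp_2ᵢ² = 0.10² + 0.15² + 0.15² + 0.13² + 0.15² + 0.13² + 0.11² + 0.08² = 0.0100 + 0.0225 + 0.0225 + 0.0169 + 0.0225 + 0.0169 + 0.0121 + 0.0064 = 0.1298
B_2 = 1 / 0.1298 = 7.7042
Σp_1ᵢ² = 0.55² + 0.32² + 0.03² + 0.02² + 0.02² + 0.02² + 0.02² + 0.02² = 0.3025 + 0.1024 + 0.0009 + 0.0004 + 0.0004 + 0.0004 + 0.0004 + 0.0004 = 0.4078
B_1 = 1 / 0.4078 = 2.4522
Σp_4ᵢ² = 0.02² + 0.12² + 0.25² + 0.28² + 0.12² + 0.02² + 0.16² + 0.03² = 0.0004 + 0.0144 + 0.0625 + 0.0784 + 0.0144 + 0.0004 + 0.0256 + 0.0009 = 0.1970
B_4 = 1 / 0.1970 = 5.0761
Highest B → broadest niche (most generalist): species 2 (B = 7.70).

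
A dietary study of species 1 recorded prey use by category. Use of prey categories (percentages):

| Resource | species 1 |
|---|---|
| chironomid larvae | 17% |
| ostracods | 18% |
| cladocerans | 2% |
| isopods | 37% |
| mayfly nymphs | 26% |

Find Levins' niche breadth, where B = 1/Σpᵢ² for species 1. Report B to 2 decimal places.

Convert percentages to proportions (divide by 100).
Σpᵢ² = 0.17² + 0.18² + 0.02² + 0.37² + 0.26² = 0.0289 + 0.0324 + 0.0004 + 0.1369 + 0.0676 = 0.2662
B = 1 / 0.2662 = 3.7566

3.76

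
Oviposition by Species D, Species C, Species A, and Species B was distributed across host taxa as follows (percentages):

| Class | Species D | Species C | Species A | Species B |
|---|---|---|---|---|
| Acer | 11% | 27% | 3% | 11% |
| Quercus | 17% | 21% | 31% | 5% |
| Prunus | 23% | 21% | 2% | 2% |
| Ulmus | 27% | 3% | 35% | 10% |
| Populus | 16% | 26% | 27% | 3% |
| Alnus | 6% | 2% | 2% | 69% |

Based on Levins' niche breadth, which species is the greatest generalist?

Convert percentages to proportions (divide by 100).
Σp_Dᵢ² = 0.11² + 0.17² + 0.23² + 0.27² + 0.16² + 0.06² = 0.0121 + 0.0289 + 0.0529 + 0.0729 + 0.0256 + 0.0036 = 0.1960
B_D = 1 / 0.1960 = 5.1020
Σp_Cᵢ² = 0.27² + 0.21² + 0.21² + 0.03² + 0.26² + 0.02² = 0.0729 + 0.0441 + 0.0441 + 0.0009 + 0.0676 + 0.0004 = 0.2300
B_C = 1 / 0.2300 = 4.3478
Σp_Aᵢ² = 0.03² + 0.31² + 0.02² + 0.35² + 0.27² + 0.02² = 0.0009 + 0.0961 + 0.0004 + 0.1225 + 0.0729 + 0.0004 = 0.2932
B_A = 1 / 0.2932 = 3.4106
Σp_Bᵢ² = 0.11² + 0.05² + 0.02² + 0.10² + 0.03² + 0.69² = 0.0121 + 0.0025 + 0.0004 + 0.0100 + 0.0009 + 0.4761 = 0.5020
B_B = 1 / 0.5020 = 1.9920
Highest B → broadest niche (most generalist): Species D (B = 5.10).

Species D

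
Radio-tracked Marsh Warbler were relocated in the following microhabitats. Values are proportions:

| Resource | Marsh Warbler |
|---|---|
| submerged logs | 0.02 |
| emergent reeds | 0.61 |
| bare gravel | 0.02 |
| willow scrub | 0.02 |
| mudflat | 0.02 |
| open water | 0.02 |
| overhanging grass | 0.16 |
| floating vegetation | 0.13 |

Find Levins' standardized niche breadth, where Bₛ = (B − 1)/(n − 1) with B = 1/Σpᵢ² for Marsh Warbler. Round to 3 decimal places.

0.200

Σpᵢ² = 0.02² + 0.61² + 0.02² + 0.02² + 0.02² + 0.02² + 0.16² + 0.13² = 0.0004 + 0.3721 + 0.0004 + 0.0004 + 0.0004 + 0.0004 + 0.0256 + 0.0169 = 0.4166
B = 1 / 0.4166 = 2.40038
Bₛ = (B − 1)/(n − 1) = (2.40038 − 1)/(8 − 1) = 1.40038/7 = 0.20005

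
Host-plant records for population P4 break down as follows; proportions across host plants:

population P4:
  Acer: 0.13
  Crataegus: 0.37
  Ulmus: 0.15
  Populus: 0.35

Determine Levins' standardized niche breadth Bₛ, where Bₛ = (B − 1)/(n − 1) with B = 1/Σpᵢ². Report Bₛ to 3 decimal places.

Σpᵢ² = 0.13² + 0.37² + 0.15² + 0.35² = 0.0169 + 0.1369 + 0.0225 + 0.1225 = 0.2988
B = 1 / 0.2988 = 3.34672
Bₛ = (B − 1)/(n − 1) = (3.34672 − 1)/(4 − 1) = 2.34672/3 = 0.78224

0.782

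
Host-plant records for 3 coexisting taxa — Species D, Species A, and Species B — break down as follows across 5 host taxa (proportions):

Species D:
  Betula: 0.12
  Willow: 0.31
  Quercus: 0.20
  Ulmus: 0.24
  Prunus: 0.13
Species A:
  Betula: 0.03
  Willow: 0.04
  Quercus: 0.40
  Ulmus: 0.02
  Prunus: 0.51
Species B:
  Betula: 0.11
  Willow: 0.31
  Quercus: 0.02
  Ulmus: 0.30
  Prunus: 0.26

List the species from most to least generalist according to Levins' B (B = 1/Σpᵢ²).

Species D > Species B > Species A

Σp_Dᵢ² = 0.12² + 0.31² + 0.20² + 0.24² + 0.13² = 0.0144 + 0.0961 + 0.0400 + 0.0576 + 0.0169 = 0.2250
B_D = 1 / 0.2250 = 4.4444
Σp_Aᵢ² = 0.03² + 0.04² + 0.40² + 0.02² + 0.51² = 0.0009 + 0.0016 + 0.1600 + 0.0004 + 0.2601 = 0.4230
B_A = 1 / 0.4230 = 2.3641
Σp_Bᵢ² = 0.11² + 0.31² + 0.02² + 0.30² + 0.26² = 0.0121 + 0.0961 + 0.0004 + 0.0900 + 0.0676 = 0.2662
B_B = 1 / 0.2662 = 3.7566
Ranking by B (broadest → narrowest): Species D (4.44) > Species B (3.76) > Species A (2.36)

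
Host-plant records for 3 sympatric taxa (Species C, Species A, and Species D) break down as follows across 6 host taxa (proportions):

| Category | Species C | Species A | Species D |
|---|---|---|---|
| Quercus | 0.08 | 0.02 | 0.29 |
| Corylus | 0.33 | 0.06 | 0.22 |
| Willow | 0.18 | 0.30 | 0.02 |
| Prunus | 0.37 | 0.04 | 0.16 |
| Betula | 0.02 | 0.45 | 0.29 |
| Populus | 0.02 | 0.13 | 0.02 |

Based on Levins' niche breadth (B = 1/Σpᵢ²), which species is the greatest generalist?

Species D

Σp_Cᵢ² = 0.08² + 0.33² + 0.18² + 0.37² + 0.02² + 0.02² = 0.0064 + 0.1089 + 0.0324 + 0.1369 + 0.0004 + 0.0004 = 0.2854
B_C = 1 / 0.2854 = 3.5039
Σp_Aᵢ² = 0.02² + 0.06² + 0.30² + 0.04² + 0.45² + 0.13² = 0.0004 + 0.0036 + 0.0900 + 0.0016 + 0.2025 + 0.0169 = 0.3150
B_A = 1 / 0.3150 = 3.1746
Σp_Dᵢ² = 0.29² + 0.22² + 0.02² + 0.16² + 0.29² + 0.02² = 0.0841 + 0.0484 + 0.0004 + 0.0256 + 0.0841 + 0.0004 = 0.2430
B_D = 1 / 0.2430 = 4.1152
Highest B → broadest niche (most generalist): Species D (B = 4.12).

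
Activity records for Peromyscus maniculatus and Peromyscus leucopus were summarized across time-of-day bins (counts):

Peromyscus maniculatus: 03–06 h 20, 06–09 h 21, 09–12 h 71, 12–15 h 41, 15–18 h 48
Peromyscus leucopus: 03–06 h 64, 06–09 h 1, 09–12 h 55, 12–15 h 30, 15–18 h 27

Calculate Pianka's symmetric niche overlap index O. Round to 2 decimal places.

0.83

Proportions for Peromyscus maniculatus (n=201): 20/201=0.0995, 21/201=0.1045, 71/201=0.3532, 41/201=0.2040, 48/201=0.2388
Proportions for Peromyscus leucopus (n=177): 64/177=0.3616, 1/177=0.0056, 55/177=0.3107, 30/177=0.1695, 27/177=0.1525
Σ p₁ᵢp₂ᵢ = 0.035979 + 0.000585 + 0.109739 + 0.034578 + 0.036417 = 0.217298
Σp_1ᵢ² = 0.0995² + 0.1045² + 0.3532² + 0.2040² + 0.2388² = 0.009900 + 0.010920 + 0.124750 + 0.041616 + 0.057025 = 0.244211
Σp_2ᵢ² = 0.3616² + 0.0056² + 0.3107² + 0.1695² + 0.1525² = 0.130755 + 0.000031 + 0.096534 + 0.028730 + 0.023256 = 0.279306
O = 0.217298 / √(0.244211 × 0.279306) = 0.217298 / 0.2611697 = 0.8320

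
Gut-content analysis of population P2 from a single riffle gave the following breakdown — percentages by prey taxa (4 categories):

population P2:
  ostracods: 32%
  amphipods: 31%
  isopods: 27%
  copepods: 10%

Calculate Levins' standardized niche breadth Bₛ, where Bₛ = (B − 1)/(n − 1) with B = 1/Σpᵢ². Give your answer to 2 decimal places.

Convert percentages to proportions (divide by 100).
Σpᵢ² = 0.32² + 0.31² + 0.27² + 0.10² = 0.1024 + 0.0961 + 0.0729 + 0.0100 = 0.2814
B = 1 / 0.2814 = 3.5537
Bₛ = (B − 1)/(n − 1) = (3.5537 − 1)/(4 − 1) = 2.5537/3 = 0.8512

0.85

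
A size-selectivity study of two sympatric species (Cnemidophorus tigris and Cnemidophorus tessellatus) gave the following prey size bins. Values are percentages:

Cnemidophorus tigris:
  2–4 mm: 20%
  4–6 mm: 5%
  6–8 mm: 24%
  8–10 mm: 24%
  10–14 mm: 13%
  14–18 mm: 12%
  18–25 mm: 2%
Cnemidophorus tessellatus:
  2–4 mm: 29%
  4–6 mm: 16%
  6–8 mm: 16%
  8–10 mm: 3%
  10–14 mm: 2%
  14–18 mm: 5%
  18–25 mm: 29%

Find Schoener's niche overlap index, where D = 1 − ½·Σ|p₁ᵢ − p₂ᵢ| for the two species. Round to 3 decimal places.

Convert percentages to proportions (divide by 100).
Σ|p₁ᵢ − p₂ᵢ| = 0.09 + 0.11 + 0.08 + 0.21 + 0.11 + 0.07 + 0.27 = 0.94
D = 1 − ½ × 0.94 = 1 − 0.470 = 0.53000

0.530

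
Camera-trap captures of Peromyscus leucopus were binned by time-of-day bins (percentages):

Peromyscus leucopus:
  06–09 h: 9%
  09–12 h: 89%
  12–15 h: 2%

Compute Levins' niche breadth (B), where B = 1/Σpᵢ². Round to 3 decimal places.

Convert percentages to proportions (divide by 100).
Σpᵢ² = 0.09² + 0.89² + 0.02² = 0.0081 + 0.7921 + 0.0004 = 0.8006
B = 1 / 0.8006 = 1.24906

1.249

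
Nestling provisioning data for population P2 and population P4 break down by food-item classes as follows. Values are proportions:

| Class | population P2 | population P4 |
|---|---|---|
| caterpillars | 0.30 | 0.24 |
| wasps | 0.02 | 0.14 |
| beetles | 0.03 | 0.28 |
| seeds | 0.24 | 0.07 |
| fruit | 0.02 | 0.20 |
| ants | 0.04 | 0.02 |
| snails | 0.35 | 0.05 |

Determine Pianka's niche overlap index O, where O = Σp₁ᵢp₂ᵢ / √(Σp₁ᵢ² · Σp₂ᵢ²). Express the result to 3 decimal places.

0.519

Σ p₁ᵢp₂ᵢ = 0.0720 + 0.0028 + 0.0084 + 0.0168 + 0.0040 + 0.0008 + 0.0175 = 0.1223
Σp_1ᵢ² = 0.30² + 0.02² + 0.03² + 0.24² + 0.02² + 0.04² + 0.35² = 0.0900 + 0.0004 + 0.0009 + 0.0576 + 0.0004 + 0.0016 + 0.1225 = 0.2734
Σp_2ᵢ² = 0.24² + 0.14² + 0.28² + 0.07² + 0.20² + 0.02² + 0.05² = 0.0576 + 0.0196 + 0.0784 + 0.0049 + 0.0400 + 0.0004 + 0.0025 = 0.2034
O = 0.1223 / √(0.2734 × 0.2034) = 0.1223 / 0.235817 = 0.51862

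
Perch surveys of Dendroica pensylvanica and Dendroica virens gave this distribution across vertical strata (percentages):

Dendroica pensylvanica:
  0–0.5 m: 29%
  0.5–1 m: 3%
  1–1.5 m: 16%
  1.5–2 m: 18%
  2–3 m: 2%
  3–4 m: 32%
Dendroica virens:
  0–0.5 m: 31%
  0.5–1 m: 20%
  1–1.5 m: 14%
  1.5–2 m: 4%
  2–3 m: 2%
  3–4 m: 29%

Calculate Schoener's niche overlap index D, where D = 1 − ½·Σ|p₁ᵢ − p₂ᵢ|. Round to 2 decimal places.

Convert percentages to proportions (divide by 100).
Σ|p₁ᵢ − p₂ᵢ| = 0.02 + 0.17 + 0.02 + 0.14 + 0.00 + 0.03 = 0.38
D = 1 − ½ × 0.38 = 1 − 0.190 = 0.8100

0.81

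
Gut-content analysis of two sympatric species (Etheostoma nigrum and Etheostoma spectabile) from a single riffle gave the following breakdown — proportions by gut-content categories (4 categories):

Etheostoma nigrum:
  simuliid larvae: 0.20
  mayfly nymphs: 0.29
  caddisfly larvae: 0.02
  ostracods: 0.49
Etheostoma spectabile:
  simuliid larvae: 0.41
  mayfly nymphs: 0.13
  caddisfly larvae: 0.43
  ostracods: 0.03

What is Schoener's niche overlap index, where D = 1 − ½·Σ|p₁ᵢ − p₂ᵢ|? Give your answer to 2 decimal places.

Σ|p₁ᵢ − p₂ᵢ| = 0.21 + 0.16 + 0.41 + 0.46 = 1.24
D = 1 − ½ × 1.24 = 1 − 0.620 = 0.3800

0.38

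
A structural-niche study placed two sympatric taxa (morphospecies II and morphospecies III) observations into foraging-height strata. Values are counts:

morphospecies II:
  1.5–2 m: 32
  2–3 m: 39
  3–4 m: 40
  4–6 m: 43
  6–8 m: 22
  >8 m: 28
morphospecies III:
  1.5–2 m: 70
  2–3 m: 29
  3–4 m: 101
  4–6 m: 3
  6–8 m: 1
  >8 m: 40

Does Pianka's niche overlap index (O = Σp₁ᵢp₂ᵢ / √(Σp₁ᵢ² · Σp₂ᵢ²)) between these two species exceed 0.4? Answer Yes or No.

Proportions for morphospecies II (n=204): 32/204=0.1569, 39/204=0.1912, 40/204=0.1961, 43/204=0.2108, 22/204=0.1078, 28/204=0.1373
Proportions for morphospecies III (n=244): 70/244=0.2869, 29/244=0.1189, 101/244=0.4139, 3/244=0.0123, 1/244=0.0041, 40/244=0.1639
Σ p₁ᵢp₂ᵢ = 0.045015 + 0.022734 + 0.081166 + 0.002593 + 0.000442 + 0.022503 = 0.174453
Σp_1ᵢ² = 0.1569² + 0.1912² + 0.1961² + 0.2108² + 0.1078² + 0.1373² = 0.024618 + 0.036557 + 0.038455 + 0.044437 + 0.011621 + 0.018851 = 0.174539
Σp_2ᵢ² = 0.2869² + 0.1189² + 0.4139² + 0.0123² + 0.0041² + 0.1639² = 0.082312 + 0.014137 + 0.171313 + 0.000151 + 0.000017 + 0.026863 = 0.294793
O = 0.174453 / √(0.174539 × 0.294793) = 0.174453 / 0.2268323 = 0.7691
O = 0.7691 > 0.4 → Yes.

Yes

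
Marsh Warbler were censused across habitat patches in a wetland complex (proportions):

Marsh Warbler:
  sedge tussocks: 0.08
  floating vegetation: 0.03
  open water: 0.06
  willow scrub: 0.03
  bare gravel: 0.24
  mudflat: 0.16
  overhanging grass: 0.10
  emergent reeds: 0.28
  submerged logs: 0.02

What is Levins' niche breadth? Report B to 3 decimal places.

Σpᵢ² = 0.08² + 0.03² + 0.06² + 0.03² + 0.24² + 0.16² + 0.10² + 0.28² + 0.02² = 0.0064 + 0.0009 + 0.0036 + 0.0009 + 0.0576 + 0.0256 + 0.0100 + 0.0784 + 0.0004 = 0.1838
B = 1 / 0.1838 = 5.44070

5.441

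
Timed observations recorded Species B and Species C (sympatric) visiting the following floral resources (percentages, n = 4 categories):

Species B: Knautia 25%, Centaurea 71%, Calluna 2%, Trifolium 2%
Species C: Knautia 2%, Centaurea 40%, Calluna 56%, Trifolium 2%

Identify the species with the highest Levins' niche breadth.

Species C

Convert percentages to proportions (divide by 100).
Σp_Bᵢ² = 0.25² + 0.71² + 0.02² + 0.02² = 0.0625 + 0.5041 + 0.0004 + 0.0004 = 0.5674
B_B = 1 / 0.5674 = 1.7624
Σp_Cᵢ² = 0.02² + 0.40² + 0.56² + 0.02² = 0.0004 + 0.1600 + 0.3136 + 0.0004 = 0.4744
B_C = 1 / 0.4744 = 2.1079
Highest B → broadest niche (most generalist): Species C (B = 2.11).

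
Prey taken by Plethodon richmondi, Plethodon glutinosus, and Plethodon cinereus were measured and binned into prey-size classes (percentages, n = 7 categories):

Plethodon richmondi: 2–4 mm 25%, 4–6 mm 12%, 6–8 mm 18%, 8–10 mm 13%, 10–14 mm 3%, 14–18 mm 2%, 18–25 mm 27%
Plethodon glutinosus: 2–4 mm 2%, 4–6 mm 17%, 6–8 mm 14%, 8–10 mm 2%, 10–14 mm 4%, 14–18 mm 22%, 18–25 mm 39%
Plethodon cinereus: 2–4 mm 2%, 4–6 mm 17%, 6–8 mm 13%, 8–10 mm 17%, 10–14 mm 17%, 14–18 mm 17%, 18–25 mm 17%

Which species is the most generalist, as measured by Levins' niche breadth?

Plethodon cinereus

Convert percentages to proportions (divide by 100).
Σp_richᵢ² = 0.25² + 0.12² + 0.18² + 0.13² + 0.03² + 0.02² + 0.27² = 0.0625 + 0.0144 + 0.0324 + 0.0169 + 0.0009 + 0.0004 + 0.0729 = 0.2004
B_rich = 1 / 0.2004 = 4.9900
Σp_glutᵢ² = 0.02² + 0.17² + 0.14² + 0.02² + 0.04² + 0.22² + 0.39² = 0.0004 + 0.0289 + 0.0196 + 0.0004 + 0.0016 + 0.0484 + 0.1521 = 0.2514
B_glut = 1 / 0.2514 = 3.9777
Σp_cineᵢ² = 0.02² + 0.17² + 0.13² + 0.17² + 0.17² + 0.17² + 0.17² = 0.0004 + 0.0289 + 0.0169 + 0.0289 + 0.0289 + 0.0289 + 0.0289 = 0.1618
B_cine = 1 / 0.1618 = 6.1805
Highest B → broadest niche (most generalist): Plethodon cinereus (B = 6.18).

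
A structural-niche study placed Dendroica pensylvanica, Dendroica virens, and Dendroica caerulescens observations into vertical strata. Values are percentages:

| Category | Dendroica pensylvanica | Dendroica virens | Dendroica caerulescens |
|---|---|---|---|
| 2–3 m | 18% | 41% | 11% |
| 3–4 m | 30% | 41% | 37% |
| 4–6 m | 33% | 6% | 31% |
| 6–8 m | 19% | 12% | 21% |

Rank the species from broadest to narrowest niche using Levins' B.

Convert percentages to proportions (divide by 100).
Σp_pensᵢ² = 0.18² + 0.30² + 0.33² + 0.19² = 0.0324 + 0.0900 + 0.1089 + 0.0361 = 0.2674
B_pens = 1 / 0.2674 = 3.7397
Σp_vireᵢ² = 0.41² + 0.41² + 0.06² + 0.12² = 0.1681 + 0.1681 + 0.0036 + 0.0144 = 0.3542
B_vire = 1 / 0.3542 = 2.8233
Σp_caerᵢ² = 0.11² + 0.37² + 0.31² + 0.21² = 0.0121 + 0.1369 + 0.0961 + 0.0441 = 0.2892
B_caer = 1 / 0.2892 = 3.4578
Ranking by B (broadest → narrowest): Dendroica pensylvanica (3.74) > Dendroica caerulescens (3.46) > Dendroica virens (2.82)

Dendroica pensylvanica > Dendroica caerulescens > Dendroica virens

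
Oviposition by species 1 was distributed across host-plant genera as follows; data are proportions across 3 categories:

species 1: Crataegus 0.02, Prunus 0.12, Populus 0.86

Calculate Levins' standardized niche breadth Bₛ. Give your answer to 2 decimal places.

0.16

Σpᵢ² = 0.02² + 0.12² + 0.86² = 0.0004 + 0.0144 + 0.7396 = 0.7544
B = 1 / 0.7544 = 1.3256
Bₛ = (B − 1)/(n − 1) = (1.3256 − 1)/(3 − 1) = 0.3256/2 = 0.1628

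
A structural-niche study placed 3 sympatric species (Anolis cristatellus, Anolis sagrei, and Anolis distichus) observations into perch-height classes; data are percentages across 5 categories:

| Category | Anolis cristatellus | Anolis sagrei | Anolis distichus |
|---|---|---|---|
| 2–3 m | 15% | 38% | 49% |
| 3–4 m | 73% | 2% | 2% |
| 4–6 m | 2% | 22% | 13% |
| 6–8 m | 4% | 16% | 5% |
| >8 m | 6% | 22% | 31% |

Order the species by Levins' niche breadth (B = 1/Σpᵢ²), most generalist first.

Anolis sagrei > Anolis distichus > Anolis cristatellus

Convert percentages to proportions (divide by 100).
Σp_crisᵢ² = 0.15² + 0.73² + 0.02² + 0.04² + 0.06² = 0.0225 + 0.5329 + 0.0004 + 0.0016 + 0.0036 = 0.5610
B_cris = 1 / 0.5610 = 1.7825
Σp_sagrᵢ² = 0.38² + 0.02² + 0.22² + 0.16² + 0.22² = 0.1444 + 0.0004 + 0.0484 + 0.0256 + 0.0484 = 0.2672
B_sagr = 1 / 0.2672 = 3.7425
Σp_distᵢ² = 0.49² + 0.02² + 0.13² + 0.05² + 0.31² = 0.2401 + 0.0004 + 0.0169 + 0.0025 + 0.0961 = 0.3560
B_dist = 1 / 0.3560 = 2.8090
Ranking by B (broadest → narrowest): Anolis sagrei (3.74) > Anolis distichus (2.81) > Anolis cristatellus (1.78)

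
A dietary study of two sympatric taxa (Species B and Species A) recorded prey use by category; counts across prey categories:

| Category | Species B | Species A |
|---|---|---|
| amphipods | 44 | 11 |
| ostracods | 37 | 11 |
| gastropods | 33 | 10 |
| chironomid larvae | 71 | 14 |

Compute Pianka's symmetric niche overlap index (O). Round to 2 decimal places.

0.98

Proportions for Species B (n=185): 44/185=0.2378, 37/185=0.2000, 33/185=0.1784, 71/185=0.3838
Proportions for Species A (n=46): 11/46=0.2391, 11/46=0.2391, 10/46=0.2174, 14/46=0.3043
Σ p₁ᵢp₂ᵢ = 0.056858 + 0.047820 + 0.038784 + 0.116790 = 0.260252
Σp_1ᵢ² = 0.2378² + 0.2000² + 0.1784² + 0.3838² = 0.056549 + 0.040000 + 0.031827 + 0.147302 = 0.275678
Σp_2ᵢ² = 0.2391² + 0.2391² + 0.2174² + 0.3043² = 0.057169 + 0.057169 + 0.047263 + 0.092598 = 0.254199
O = 0.260252 / √(0.275678 × 0.254199) = 0.260252 / 0.2647207 = 0.9831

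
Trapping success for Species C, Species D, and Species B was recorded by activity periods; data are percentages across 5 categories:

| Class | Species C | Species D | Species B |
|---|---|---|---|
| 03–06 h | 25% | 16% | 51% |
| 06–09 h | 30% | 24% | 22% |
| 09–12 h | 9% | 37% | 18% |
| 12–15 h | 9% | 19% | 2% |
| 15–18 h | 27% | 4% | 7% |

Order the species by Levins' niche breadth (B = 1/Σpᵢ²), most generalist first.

Species C > Species D > Species B

Convert percentages to proportions (divide by 100).
Σp_Cᵢ² = 0.25² + 0.30² + 0.09² + 0.09² + 0.27² = 0.0625 + 0.0900 + 0.0081 + 0.0081 + 0.0729 = 0.2416
B_C = 1 / 0.2416 = 4.1391
Σp_Dᵢ² = 0.16² + 0.24² + 0.37² + 0.19² + 0.04² = 0.0256 + 0.0576 + 0.1369 + 0.0361 + 0.0016 = 0.2578
B_D = 1 / 0.2578 = 3.8790
Σp_Bᵢ² = 0.51² + 0.22² + 0.18² + 0.02² + 0.07² = 0.2601 + 0.0484 + 0.0324 + 0.0004 + 0.0049 = 0.3462
B_B = 1 / 0.3462 = 2.8885
Ranking by B (broadest → narrowest): Species C (4.14) > Species D (3.88) > Species B (2.89)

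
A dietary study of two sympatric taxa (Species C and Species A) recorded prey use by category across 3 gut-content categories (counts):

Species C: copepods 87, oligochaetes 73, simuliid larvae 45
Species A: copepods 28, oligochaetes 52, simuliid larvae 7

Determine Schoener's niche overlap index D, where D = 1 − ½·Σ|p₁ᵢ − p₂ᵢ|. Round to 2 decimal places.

0.76

Proportions for Species C (n=205): 87/205=0.4244, 73/205=0.3561, 45/205=0.2195
Proportions for Species A (n=87): 28/87=0.3218, 52/87=0.5977, 7/87=0.0805
Σ|p₁ᵢ − p₂ᵢ| = 0.1026 + 0.2416 + 0.1390 = 0.4832
D = 1 − ½ × 0.4832 = 1 − 0.24160 = 0.75840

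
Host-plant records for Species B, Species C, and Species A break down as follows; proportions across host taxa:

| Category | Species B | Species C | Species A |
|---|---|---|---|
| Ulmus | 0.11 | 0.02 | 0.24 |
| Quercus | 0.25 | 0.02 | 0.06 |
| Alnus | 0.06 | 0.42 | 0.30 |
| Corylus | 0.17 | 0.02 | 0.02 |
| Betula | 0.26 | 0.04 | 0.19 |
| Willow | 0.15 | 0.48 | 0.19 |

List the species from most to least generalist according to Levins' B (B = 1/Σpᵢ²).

Σp_Bᵢ² = 0.11² + 0.25² + 0.06² + 0.17² + 0.26² + 0.15² = 0.0121 + 0.0625 + 0.0036 + 0.0289 + 0.0676 + 0.0225 = 0.1972
B_B = 1 / 0.1972 = 5.0710
Σp_Cᵢ² = 0.02² + 0.02² + 0.42² + 0.02² + 0.04² + 0.48² = 0.0004 + 0.0004 + 0.1764 + 0.0004 + 0.0016 + 0.2304 = 0.4096
B_C = 1 / 0.4096 = 2.4414
Σp_Aᵢ² = 0.24² + 0.06² + 0.30² + 0.02² + 0.19² + 0.19² = 0.0576 + 0.0036 + 0.0900 + 0.0004 + 0.0361 + 0.0361 = 0.2238
B_A = 1 / 0.2238 = 4.4683
Ranking by B (broadest → narrowest): Species B (5.07) > Species A (4.47) > Species C (2.44)

Species B > Species A > Species C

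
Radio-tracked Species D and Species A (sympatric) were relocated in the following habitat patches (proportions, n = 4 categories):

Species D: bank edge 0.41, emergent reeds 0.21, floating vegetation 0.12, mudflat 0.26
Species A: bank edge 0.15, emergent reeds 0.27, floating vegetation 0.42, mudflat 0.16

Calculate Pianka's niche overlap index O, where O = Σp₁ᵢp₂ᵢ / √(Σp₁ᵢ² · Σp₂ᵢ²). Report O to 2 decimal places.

0.71

Σ p₁ᵢp₂ᵢ = 0.0615 + 0.0567 + 0.0504 + 0.0416 = 0.2102
Σp_1ᵢ² = 0.41² + 0.21² + 0.12² + 0.26² = 0.1681 + 0.0441 + 0.0144 + 0.0676 = 0.2942
Σp_2ᵢ² = 0.15² + 0.27² + 0.42² + 0.16² = 0.0225 + 0.0729 + 0.1764 + 0.0256 = 0.2974
O = 0.2102 / √(0.2942 × 0.2974) = 0.2102 / 0.29580 = 0.7106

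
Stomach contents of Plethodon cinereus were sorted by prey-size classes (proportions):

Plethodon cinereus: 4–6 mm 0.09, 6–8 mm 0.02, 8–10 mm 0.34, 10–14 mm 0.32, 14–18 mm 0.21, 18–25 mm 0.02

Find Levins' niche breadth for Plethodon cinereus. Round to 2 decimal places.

Σpᵢ² = 0.09² + 0.02² + 0.34² + 0.32² + 0.21² + 0.02² = 0.0081 + 0.0004 + 0.1156 + 0.1024 + 0.0441 + 0.0004 = 0.2710
B = 1 / 0.2710 = 3.6900

3.69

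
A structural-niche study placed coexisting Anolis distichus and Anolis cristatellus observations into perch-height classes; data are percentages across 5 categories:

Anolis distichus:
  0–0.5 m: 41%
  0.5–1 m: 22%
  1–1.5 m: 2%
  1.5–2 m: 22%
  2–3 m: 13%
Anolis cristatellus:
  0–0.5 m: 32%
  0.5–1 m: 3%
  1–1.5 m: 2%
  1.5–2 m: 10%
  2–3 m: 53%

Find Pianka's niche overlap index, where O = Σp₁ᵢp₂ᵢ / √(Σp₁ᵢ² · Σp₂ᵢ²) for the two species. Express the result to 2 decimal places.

0.69

Convert percentages to proportions (divide by 100).
Σ p₁ᵢp₂ᵢ = 0.1312 + 0.0066 + 0.0004 + 0.0220 + 0.0689 = 0.2291
Σp_1ᵢ² = 0.41² + 0.22² + 0.02² + 0.22² + 0.13² = 0.1681 + 0.0484 + 0.0004 + 0.0484 + 0.0169 = 0.2822
Σp_2ᵢ² = 0.32² + 0.03² + 0.02² + 0.10² + 0.53² = 0.1024 + 0.0009 + 0.0004 + 0.0100 + 0.2809 = 0.3946
O = 0.2291 / √(0.2822 × 0.3946) = 0.2291 / 0.33370 = 0.6865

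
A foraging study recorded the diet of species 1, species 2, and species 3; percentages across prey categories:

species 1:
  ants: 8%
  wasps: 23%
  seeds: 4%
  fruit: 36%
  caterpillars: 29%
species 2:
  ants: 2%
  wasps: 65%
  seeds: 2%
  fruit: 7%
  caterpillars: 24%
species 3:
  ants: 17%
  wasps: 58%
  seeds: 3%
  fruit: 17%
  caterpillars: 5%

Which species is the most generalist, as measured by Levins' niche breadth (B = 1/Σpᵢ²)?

Convert percentages to proportions (divide by 100).
Σp_1ᵢ² = 0.08² + 0.23² + 0.04² + 0.36² + 0.29² = 0.0064 + 0.0529 + 0.0016 + 0.1296 + 0.0841 = 0.2746
B_1 = 1 / 0.2746 = 3.6417
Σp_2ᵢ² = 0.02² + 0.65² + 0.02² + 0.07² + 0.24² = 0.0004 + 0.4225 + 0.0004 + 0.0049 + 0.0576 = 0.4858
B_2 = 1 / 0.4858 = 2.0585
Σp_3ᵢ² = 0.17² + 0.58² + 0.03² + 0.17² + 0.05² = 0.0289 + 0.3364 + 0.0009 + 0.0289 + 0.0025 = 0.3976
B_3 = 1 / 0.3976 = 2.5151
Highest B → broadest niche (most generalist): species 1 (B = 3.64).

species 1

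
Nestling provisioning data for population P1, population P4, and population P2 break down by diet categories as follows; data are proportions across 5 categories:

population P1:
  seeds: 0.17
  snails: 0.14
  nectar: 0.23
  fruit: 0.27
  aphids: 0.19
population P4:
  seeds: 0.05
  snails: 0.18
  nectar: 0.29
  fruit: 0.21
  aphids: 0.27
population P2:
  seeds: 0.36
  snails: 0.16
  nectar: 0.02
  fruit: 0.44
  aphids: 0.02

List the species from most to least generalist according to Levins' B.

population P1 > population P4 > population P2

Σp_P1ᵢ² = 0.17² + 0.14² + 0.23² + 0.27² + 0.19² = 0.0289 + 0.0196 + 0.0529 + 0.0729 + 0.0361 = 0.2104
B_P1 = 1 / 0.2104 = 4.7529
Σp_P4ᵢ² = 0.05² + 0.18² + 0.29² + 0.21² + 0.27² = 0.0025 + 0.0324 + 0.0841 + 0.0441 + 0.0729 = 0.2360
B_P4 = 1 / 0.2360 = 4.2373
Σp_P2ᵢ² = 0.36² + 0.16² + 0.02² + 0.44² + 0.02² = 0.1296 + 0.0256 + 0.0004 + 0.1936 + 0.0004 = 0.3496
B_P2 = 1 / 0.3496 = 2.8604
Ranking by B (broadest → narrowest): population P1 (4.75) > population P4 (4.24) > population P2 (2.86)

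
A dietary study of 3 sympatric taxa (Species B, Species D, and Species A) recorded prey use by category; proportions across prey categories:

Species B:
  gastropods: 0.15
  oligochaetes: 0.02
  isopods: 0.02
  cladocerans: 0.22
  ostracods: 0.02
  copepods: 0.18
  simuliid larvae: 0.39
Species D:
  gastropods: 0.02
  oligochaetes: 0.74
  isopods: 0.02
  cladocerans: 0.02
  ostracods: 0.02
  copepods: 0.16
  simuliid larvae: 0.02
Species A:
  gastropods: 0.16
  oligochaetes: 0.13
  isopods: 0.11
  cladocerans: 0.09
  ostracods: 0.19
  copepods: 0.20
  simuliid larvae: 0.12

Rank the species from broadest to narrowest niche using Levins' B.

Species A > Species B > Species D

Σp_Bᵢ² = 0.15² + 0.02² + 0.02² + 0.22² + 0.02² + 0.18² + 0.39² = 0.0225 + 0.0004 + 0.0004 + 0.0484 + 0.0004 + 0.0324 + 0.1521 = 0.2566
B_B = 1 / 0.2566 = 3.8971
Σp_Dᵢ² = 0.02² + 0.74² + 0.02² + 0.02² + 0.02² + 0.16² + 0.02² = 0.0004 + 0.5476 + 0.0004 + 0.0004 + 0.0004 + 0.0256 + 0.0004 = 0.5752
B_D = 1 / 0.5752 = 1.7385
Σp_Aᵢ² = 0.16² + 0.13² + 0.11² + 0.09² + 0.19² + 0.20² + 0.12² = 0.0256 + 0.0169 + 0.0121 + 0.0081 + 0.0361 + 0.0400 + 0.0144 = 0.1532
B_A = 1 / 0.1532 = 6.5274
Ranking by B (broadest → narrowest): Species A (6.53) > Species B (3.90) > Species D (1.74)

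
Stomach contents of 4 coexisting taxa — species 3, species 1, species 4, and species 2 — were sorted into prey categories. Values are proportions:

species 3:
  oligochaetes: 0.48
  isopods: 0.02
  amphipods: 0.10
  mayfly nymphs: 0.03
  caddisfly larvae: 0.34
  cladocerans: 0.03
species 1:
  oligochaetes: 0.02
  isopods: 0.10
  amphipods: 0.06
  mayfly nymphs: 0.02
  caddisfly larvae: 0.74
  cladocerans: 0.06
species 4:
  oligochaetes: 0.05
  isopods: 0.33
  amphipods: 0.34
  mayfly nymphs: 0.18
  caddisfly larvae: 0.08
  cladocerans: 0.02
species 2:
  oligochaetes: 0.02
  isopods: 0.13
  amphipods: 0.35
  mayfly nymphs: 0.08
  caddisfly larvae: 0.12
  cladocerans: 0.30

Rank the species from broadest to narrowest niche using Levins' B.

species 2 > species 4 > species 3 > species 1

Σp_3ᵢ² = 0.48² + 0.02² + 0.10² + 0.03² + 0.34² + 0.03² = 0.2304 + 0.0004 + 0.0100 + 0.0009 + 0.1156 + 0.0009 = 0.3582
B_3 = 1 / 0.3582 = 2.7917
Σp_1ᵢ² = 0.02² + 0.10² + 0.06² + 0.02² + 0.74² + 0.06² = 0.0004 + 0.0100 + 0.0036 + 0.0004 + 0.5476 + 0.0036 = 0.5656
B_1 = 1 / 0.5656 = 1.7680
Σp_4ᵢ² = 0.05² + 0.33² + 0.34² + 0.18² + 0.08² + 0.02² = 0.0025 + 0.1089 + 0.1156 + 0.0324 + 0.0064 + 0.0004 = 0.2662
B_4 = 1 / 0.2662 = 3.7566
Σp_2ᵢ² = 0.02² + 0.13² + 0.35² + 0.08² + 0.12² + 0.30² = 0.0004 + 0.0169 + 0.1225 + 0.0064 + 0.0144 + 0.0900 = 0.2506
B_2 = 1 / 0.2506 = 3.9904
Ranking by B (broadest → narrowest): species 2 (3.99) > species 4 (3.76) > species 3 (2.79) > species 1 (1.77)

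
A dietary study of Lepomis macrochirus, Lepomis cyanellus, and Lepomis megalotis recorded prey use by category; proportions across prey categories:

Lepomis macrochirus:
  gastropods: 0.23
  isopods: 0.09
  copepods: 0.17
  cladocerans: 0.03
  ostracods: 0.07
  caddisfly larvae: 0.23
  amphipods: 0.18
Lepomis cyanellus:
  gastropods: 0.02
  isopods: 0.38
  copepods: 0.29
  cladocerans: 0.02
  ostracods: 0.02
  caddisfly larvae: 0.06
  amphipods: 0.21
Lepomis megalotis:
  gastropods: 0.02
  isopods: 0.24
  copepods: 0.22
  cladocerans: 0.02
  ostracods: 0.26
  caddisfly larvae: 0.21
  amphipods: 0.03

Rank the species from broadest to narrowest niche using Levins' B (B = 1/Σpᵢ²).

Σp_macrᵢ² = 0.23² + 0.09² + 0.17² + 0.03² + 0.07² + 0.23² + 0.18² = 0.0529 + 0.0081 + 0.0289 + 0.0009 + 0.0049 + 0.0529 + 0.0324 = 0.1810
B_macr = 1 / 0.1810 = 5.5249
Σp_cyanᵢ² = 0.02² + 0.38² + 0.29² + 0.02² + 0.02² + 0.06² + 0.21² = 0.0004 + 0.1444 + 0.0841 + 0.0004 + 0.0004 + 0.0036 + 0.0441 = 0.2774
B_cyan = 1 / 0.2774 = 3.6049
Σp_megaᵢ² = 0.02² + 0.24² + 0.22² + 0.02² + 0.26² + 0.21² + 0.03² = 0.0004 + 0.0576 + 0.0484 + 0.0004 + 0.0676 + 0.0441 + 0.0009 = 0.2194
B_mega = 1 / 0.2194 = 4.5579
Ranking by B (broadest → narrowest): Lepomis macrochirus (5.52) > Lepomis megalotis (4.56) > Lepomis cyanellus (3.60)

Lepomis macrochirus > Lepomis megalotis > Lepomis cyanellus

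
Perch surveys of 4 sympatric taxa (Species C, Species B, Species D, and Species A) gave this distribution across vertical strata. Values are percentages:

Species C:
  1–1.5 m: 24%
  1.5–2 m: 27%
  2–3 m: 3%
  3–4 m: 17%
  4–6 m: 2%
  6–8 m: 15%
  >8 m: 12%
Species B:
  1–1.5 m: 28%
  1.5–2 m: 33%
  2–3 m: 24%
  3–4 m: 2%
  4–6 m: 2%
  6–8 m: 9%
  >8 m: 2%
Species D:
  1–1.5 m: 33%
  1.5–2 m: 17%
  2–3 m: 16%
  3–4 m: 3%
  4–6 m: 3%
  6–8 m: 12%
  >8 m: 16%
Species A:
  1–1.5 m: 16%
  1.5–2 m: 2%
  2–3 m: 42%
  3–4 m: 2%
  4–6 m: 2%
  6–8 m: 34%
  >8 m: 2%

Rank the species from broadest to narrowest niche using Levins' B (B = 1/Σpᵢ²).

Convert percentages to proportions (divide by 100).
Σp_Cᵢ² = 0.24² + 0.27² + 0.03² + 0.17² + 0.02² + 0.15² + 0.12² = 0.0576 + 0.0729 + 0.0009 + 0.0289 + 0.0004 + 0.0225 + 0.0144 = 0.1976
B_C = 1 / 0.1976 = 5.0607
Σp_Bᵢ² = 0.28² + 0.33² + 0.24² + 0.02² + 0.02² + 0.09² + 0.02² = 0.0784 + 0.1089 + 0.0576 + 0.0004 + 0.0004 + 0.0081 + 0.0004 = 0.2542
B_B = 1 / 0.2542 = 3.9339
Σp_Dᵢ² = 0.33² + 0.17² + 0.16² + 0.03² + 0.03² + 0.12² + 0.16² = 0.1089 + 0.0289 + 0.0256 + 0.0009 + 0.0009 + 0.0144 + 0.0256 = 0.2052
B_D = 1 / 0.2052 = 4.8733
Σp_Aᵢ² = 0.16² + 0.02² + 0.42² + 0.02² + 0.02² + 0.34² + 0.02² = 0.0256 + 0.0004 + 0.1764 + 0.0004 + 0.0004 + 0.1156 + 0.0004 = 0.3192
B_A = 1 / 0.3192 = 3.1328
Ranking by B (broadest → narrowest): Species C (5.06) > Species D (4.87) > Species B (3.93) > Species A (3.13)

Species C > Species D > Species B > Species A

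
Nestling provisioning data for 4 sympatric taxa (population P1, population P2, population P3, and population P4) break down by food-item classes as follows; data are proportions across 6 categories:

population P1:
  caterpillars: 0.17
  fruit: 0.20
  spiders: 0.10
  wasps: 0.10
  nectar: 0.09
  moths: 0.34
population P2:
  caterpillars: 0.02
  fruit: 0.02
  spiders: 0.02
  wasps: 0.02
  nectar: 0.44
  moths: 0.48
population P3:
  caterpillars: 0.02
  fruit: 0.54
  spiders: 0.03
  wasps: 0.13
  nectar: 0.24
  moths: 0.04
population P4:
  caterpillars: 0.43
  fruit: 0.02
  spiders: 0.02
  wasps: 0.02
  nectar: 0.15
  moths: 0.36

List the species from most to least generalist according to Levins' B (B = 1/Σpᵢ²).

population P1 > population P4 > population P3 > population P2

Σp_P1ᵢ² = 0.17² + 0.20² + 0.10² + 0.10² + 0.09² + 0.34² = 0.0289 + 0.0400 + 0.0100 + 0.0100 + 0.0081 + 0.1156 = 0.2126
B_P1 = 1 / 0.2126 = 4.7037
Σp_P2ᵢ² = 0.02² + 0.02² + 0.02² + 0.02² + 0.44² + 0.48² = 0.0004 + 0.0004 + 0.0004 + 0.0004 + 0.1936 + 0.2304 = 0.4256
B_P2 = 1 / 0.4256 = 2.3496
Σp_P3ᵢ² = 0.02² + 0.54² + 0.03² + 0.13² + 0.24² + 0.04² = 0.0004 + 0.2916 + 0.0009 + 0.0169 + 0.0576 + 0.0016 = 0.3690
B_P3 = 1 / 0.3690 = 2.7100
Σp_P4ᵢ² = 0.43² + 0.02² + 0.02² + 0.02² + 0.15² + 0.36² = 0.1849 + 0.0004 + 0.0004 + 0.0004 + 0.0225 + 0.1296 = 0.3382
B_P4 = 1 / 0.3382 = 2.9568
Ranking by B (broadest → narrowest): population P1 (4.70) > population P4 (2.96) > population P3 (2.71) > population P2 (2.35)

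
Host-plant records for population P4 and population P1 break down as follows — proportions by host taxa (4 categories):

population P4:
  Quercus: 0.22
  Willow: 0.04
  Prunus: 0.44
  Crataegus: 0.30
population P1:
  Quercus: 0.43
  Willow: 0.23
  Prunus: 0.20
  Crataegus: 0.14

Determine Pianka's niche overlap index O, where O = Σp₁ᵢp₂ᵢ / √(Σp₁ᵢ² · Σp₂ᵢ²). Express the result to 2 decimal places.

Σ p₁ᵢp₂ᵢ = 0.0946 + 0.0092 + 0.0880 + 0.0420 = 0.2338
Σp_1ᵢ² = 0.22² + 0.04² + 0.44² + 0.30² = 0.0484 + 0.0016 + 0.1936 + 0.0900 = 0.3336
Σp_2ᵢ² = 0.43² + 0.23² + 0.20² + 0.14² = 0.1849 + 0.0529 + 0.0400 + 0.0196 = 0.2974
O = 0.2338 / √(0.3336 × 0.2974) = 0.2338 / 0.31498 = 0.7423

0.74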